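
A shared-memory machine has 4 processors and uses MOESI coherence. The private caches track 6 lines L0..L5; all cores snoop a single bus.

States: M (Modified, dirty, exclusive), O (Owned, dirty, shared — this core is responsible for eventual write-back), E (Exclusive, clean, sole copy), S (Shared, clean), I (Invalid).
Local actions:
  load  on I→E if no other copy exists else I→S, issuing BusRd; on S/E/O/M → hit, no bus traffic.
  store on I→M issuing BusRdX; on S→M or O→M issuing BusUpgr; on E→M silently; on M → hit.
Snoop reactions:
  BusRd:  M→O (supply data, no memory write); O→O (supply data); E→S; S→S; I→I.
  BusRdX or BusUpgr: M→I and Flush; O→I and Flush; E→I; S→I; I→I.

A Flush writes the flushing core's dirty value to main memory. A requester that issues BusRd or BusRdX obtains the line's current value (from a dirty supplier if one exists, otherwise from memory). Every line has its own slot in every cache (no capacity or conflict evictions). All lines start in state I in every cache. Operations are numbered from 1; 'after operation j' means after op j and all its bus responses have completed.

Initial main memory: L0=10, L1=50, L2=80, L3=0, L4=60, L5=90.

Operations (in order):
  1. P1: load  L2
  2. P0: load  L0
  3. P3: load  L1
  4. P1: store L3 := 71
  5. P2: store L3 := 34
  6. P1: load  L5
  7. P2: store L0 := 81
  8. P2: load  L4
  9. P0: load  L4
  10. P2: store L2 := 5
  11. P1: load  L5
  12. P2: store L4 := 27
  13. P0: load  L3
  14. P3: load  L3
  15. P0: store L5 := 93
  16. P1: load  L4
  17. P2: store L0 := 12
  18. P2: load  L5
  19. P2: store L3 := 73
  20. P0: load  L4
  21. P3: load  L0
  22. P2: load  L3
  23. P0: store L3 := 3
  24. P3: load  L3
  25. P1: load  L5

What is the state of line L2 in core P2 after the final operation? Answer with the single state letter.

1. P1: load  L2  bus=[BusRd]  L2: P0=I P1=E P2=I P3=I  mem[L2]=80
2. P0: load  L0  bus=[BusRd]  L0: P0=E P1=I P2=I P3=I  mem[L0]=10
3. P3: load  L1  bus=[BusRd]  L1: P0=I P1=I P2=I P3=E  mem[L1]=50
4. P1: store L3 := 71  bus=[BusRdX]  L3: P0=I P1=M P2=I P3=I  mem[L3]=0
5. P2: store L3 := 34  bus=[BusRdX,Flush]  L3: P0=I P1=I P2=M P3=I  mem[L3]=71
6. P1: load  L5  bus=[BusRd]  L5: P0=I P1=E P2=I P3=I  mem[L5]=90
7. P2: store L0 := 81  bus=[BusRdX]  L0: P0=I P1=I P2=M P3=I  mem[L0]=10
8. P2: load  L4  bus=[BusRd]  L4: P0=I P1=I P2=E P3=I  mem[L4]=60
9. P0: load  L4  bus=[BusRd]  L4: P0=S P1=I P2=S P3=I  mem[L4]=60
10. P2: store L2 := 5  bus=[BusRdX]  L2: P0=I P1=I P2=M P3=I  mem[L2]=80
11. P1: load  L5  bus=[-]  L5: P0=I P1=E P2=I P3=I  mem[L5]=90
12. P2: store L4 := 27  bus=[BusUpgr]  L4: P0=I P1=I P2=M P3=I  mem[L4]=60
13. P0: load  L3  bus=[BusRd]  L3: P0=S P1=I P2=O P3=I  mem[L3]=71
14. P3: load  L3  bus=[BusRd]  L3: P0=S P1=I P2=O P3=S  mem[L3]=71
15. P0: store L5 := 93  bus=[BusRdX]  L5: P0=M P1=I P2=I P3=I  mem[L5]=90
16. P1: load  L4  bus=[BusRd]  L4: P0=I P1=S P2=O P3=I  mem[L4]=60
17. P2: store L0 := 12  bus=[-]  L0: P0=I P1=I P2=M P3=I  mem[L0]=10
18. P2: load  L5  bus=[BusRd]  L5: P0=O P1=I P2=S P3=I  mem[L5]=90
19. P2: store L3 := 73  bus=[BusUpgr]  L3: P0=I P1=I P2=M P3=I  mem[L3]=71
20. P0: load  L4  bus=[BusRd]  L4: P0=S P1=S P2=O P3=I  mem[L4]=60
21. P3: load  L0  bus=[BusRd]  L0: P0=I P1=I P2=O P3=S  mem[L0]=10
22. P2: load  L3  bus=[-]  L3: P0=I P1=I P2=M P3=I  mem[L3]=71
23. P0: store L3 := 3  bus=[BusRdX,Flush]  L3: P0=M P1=I P2=I P3=I  mem[L3]=73
24. P3: load  L3  bus=[BusRd]  L3: P0=O P1=I P2=I P3=S  mem[L3]=73
25. P1: load  L5  bus=[BusRd]  L5: P0=O P1=S P2=S P3=I  mem[L5]=90

state = M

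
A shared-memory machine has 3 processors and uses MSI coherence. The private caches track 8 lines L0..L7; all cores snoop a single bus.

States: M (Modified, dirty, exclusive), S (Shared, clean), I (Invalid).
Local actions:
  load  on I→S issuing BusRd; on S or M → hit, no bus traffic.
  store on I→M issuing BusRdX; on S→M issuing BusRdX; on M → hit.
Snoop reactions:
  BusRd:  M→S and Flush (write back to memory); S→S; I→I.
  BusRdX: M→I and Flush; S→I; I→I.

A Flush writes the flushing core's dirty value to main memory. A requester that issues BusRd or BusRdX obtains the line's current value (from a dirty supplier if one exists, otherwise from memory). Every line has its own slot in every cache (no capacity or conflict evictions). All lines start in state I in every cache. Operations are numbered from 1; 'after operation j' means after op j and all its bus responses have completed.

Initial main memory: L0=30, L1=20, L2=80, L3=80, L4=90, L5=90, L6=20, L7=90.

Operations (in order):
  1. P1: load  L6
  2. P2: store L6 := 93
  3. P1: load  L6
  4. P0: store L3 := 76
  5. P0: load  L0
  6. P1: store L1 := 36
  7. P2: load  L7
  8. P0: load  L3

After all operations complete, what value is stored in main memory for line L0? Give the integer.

memory[L0] = 30

  op1 P1: load  L6 → I/S/I on L6; bus BusRd; mem=20
  op2 P2: store L6 := 93 → I/I/M on L6; bus BusRdX; mem=20
  op3 P1: load  L6 → I/S/S on L6; bus BusRd Flush; mem=93
  op4 P0: store L3 := 76 → M/I/I on L3; bus BusRdX; mem=80
  op5 P0: load  L0 → S/I/I on L0; bus BusRd; mem=30
  op6 P1: store L1 := 36 → I/M/I on L1; bus BusRdX; mem=20
  op7 P2: load  L7 → I/I/S on L7; bus BusRd; mem=90
  op8 P0: load  L3 → M/I/I on L3; bus (none); mem=80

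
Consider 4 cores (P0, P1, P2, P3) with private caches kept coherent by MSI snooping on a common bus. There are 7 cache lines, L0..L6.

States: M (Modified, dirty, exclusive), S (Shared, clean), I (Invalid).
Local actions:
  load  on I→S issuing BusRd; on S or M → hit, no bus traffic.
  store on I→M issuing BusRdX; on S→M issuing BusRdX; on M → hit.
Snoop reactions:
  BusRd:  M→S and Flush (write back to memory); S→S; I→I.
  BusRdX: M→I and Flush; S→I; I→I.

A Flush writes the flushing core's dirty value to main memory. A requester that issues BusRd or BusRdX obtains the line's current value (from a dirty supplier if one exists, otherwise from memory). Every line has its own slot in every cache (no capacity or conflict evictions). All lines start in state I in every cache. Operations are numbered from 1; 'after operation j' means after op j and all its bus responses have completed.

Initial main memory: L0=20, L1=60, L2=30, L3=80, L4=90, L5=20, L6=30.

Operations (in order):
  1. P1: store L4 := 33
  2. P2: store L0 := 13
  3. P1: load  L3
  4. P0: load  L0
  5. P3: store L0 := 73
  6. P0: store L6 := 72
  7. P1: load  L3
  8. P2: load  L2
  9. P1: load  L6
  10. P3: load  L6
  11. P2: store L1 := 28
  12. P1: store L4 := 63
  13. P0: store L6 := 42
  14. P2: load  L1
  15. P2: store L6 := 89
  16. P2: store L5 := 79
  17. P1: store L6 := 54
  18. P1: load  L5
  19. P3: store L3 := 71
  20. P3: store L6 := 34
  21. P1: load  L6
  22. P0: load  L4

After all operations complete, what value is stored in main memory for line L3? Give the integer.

[1] P1: store L4 := 33 | P0:I, P1:M(33), P2:I, P3:I | bus: BusRdX
[2] P2: store L0 := 13 | P0:I, P1:I, P2:M(13), P3:I | bus: BusRdX
[3] P1: load  L3 | P0:I, P1:S(80), P2:I, P3:I | bus: BusRd
[4] P0: load  L0 | P0:S(13), P1:I, P2:S(13), P3:I | bus: BusRd,Flush
[5] P3: store L0 := 73 | P0:I, P1:I, P2:I, P3:M(73) | bus: BusRdX
[6] P0: store L6 := 72 | P0:M(72), P1:I, P2:I, P3:I | bus: BusRdX
[7] P1: load  L3 | P0:I, P1:S(80), P2:I, P3:I | bus: none
[8] P2: load  L2 | P0:I, P1:I, P2:S(30), P3:I | bus: BusRd
[9] P1: load  L6 | P0:S(72), P1:S(72), P2:I, P3:I | bus: BusRd,Flush
[10] P3: load  L6 | P0:S(72), P1:S(72), P2:I, P3:S(72) | bus: BusRd
[11] P2: store L1 := 28 | P0:I, P1:I, P2:M(28), P3:I | bus: BusRdX
[12] P1: store L4 := 63 | P0:I, P1:M(63), P2:I, P3:I | bus: none
[13] P0: store L6 := 42 | P0:M(42), P1:I, P2:I, P3:I | bus: BusRdX
[14] P2: load  L1 | P0:I, P1:I, P2:M(28), P3:I | bus: none
[15] P2: store L6 := 89 | P0:I, P1:I, P2:M(89), P3:I | bus: BusRdX,Flush
[16] P2: store L5 := 79 | P0:I, P1:I, P2:M(79), P3:I | bus: BusRdX
[17] P1: store L6 := 54 | P0:I, P1:M(54), P2:I, P3:I | bus: BusRdX,Flush
[18] P1: load  L5 | P0:I, P1:S(79), P2:S(79), P3:I | bus: BusRd,Flush
[19] P3: store L3 := 71 | P0:I, P1:I, P2:I, P3:M(71) | bus: BusRdX
[20] P3: store L6 := 34 | P0:I, P1:I, P2:I, P3:M(34) | bus: BusRdX,Flush
[21] P1: load  L6 | P0:I, P1:S(34), P2:I, P3:S(34) | bus: BusRd,Flush
[22] P0: load  L4 | P0:S(63), P1:S(63), P2:I, P3:I | bus: BusRd,Flush

memory[L3] = 80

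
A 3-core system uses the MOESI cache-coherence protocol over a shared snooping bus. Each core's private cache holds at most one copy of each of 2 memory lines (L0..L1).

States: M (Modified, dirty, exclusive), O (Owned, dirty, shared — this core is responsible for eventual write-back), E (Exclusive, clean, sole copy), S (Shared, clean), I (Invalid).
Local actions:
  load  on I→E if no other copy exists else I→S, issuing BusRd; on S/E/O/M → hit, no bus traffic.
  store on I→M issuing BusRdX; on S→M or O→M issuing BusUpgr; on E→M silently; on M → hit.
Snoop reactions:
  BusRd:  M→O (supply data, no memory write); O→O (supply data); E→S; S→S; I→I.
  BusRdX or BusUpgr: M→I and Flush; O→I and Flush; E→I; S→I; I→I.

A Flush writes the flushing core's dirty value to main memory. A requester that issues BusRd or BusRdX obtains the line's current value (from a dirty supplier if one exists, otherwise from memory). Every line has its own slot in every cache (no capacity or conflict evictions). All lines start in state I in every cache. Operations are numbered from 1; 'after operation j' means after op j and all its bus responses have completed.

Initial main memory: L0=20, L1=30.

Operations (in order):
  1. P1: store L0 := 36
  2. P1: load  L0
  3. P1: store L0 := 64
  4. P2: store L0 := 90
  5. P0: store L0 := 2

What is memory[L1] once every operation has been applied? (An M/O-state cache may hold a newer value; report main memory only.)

memory[L1] = 30

1. P1: store L0 := 36  bus=[BusRdX]  L0: P0=I P1=M P2=I  mem[L0]=20
2. P1: load  L0  bus=[-]  L0: P0=I P1=M P2=I  mem[L0]=20
3. P1: store L0 := 64  bus=[-]  L0: P0=I P1=M P2=I  mem[L0]=20
4. P2: store L0 := 90  bus=[BusRdX,Flush]  L0: P0=I P1=I P2=M  mem[L0]=64
5. P0: store L0 := 2  bus=[BusRdX,Flush]  L0: P0=M P1=I P2=I  mem[L0]=90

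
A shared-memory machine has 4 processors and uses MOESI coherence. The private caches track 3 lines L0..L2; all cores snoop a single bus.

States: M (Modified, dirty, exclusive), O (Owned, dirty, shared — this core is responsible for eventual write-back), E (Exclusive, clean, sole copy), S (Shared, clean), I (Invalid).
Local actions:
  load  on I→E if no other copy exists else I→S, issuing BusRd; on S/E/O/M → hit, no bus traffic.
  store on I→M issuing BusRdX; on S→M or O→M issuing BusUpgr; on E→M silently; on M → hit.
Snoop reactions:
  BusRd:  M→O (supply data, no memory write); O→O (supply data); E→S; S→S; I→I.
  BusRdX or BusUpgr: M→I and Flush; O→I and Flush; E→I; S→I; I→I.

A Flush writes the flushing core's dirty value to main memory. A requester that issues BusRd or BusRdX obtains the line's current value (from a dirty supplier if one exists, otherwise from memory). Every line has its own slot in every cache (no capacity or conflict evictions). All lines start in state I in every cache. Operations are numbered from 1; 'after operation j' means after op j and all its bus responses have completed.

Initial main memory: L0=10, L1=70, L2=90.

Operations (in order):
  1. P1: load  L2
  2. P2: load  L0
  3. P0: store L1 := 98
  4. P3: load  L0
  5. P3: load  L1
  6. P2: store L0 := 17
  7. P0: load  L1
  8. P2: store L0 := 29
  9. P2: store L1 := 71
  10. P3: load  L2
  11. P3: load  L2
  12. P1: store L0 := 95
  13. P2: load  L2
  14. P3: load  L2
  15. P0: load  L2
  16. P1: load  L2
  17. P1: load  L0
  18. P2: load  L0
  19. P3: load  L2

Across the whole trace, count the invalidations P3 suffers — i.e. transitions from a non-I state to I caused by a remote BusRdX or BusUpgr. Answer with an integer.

step 1: P1: load  L2  ⟶  IEII  (L2)  txn=BusRd  M[L2]=90
step 2: P2: load  L0  ⟶  IIEI  (L0)  txn=BusRd  M[L0]=10
step 3: P0: store L1 := 98  ⟶  MIII  (L1)  txn=BusRdX  M[L1]=70
step 4: P3: load  L0  ⟶  IISS  (L0)  txn=BusRd  M[L0]=10
step 5: P3: load  L1  ⟶  OIIS  (L1)  txn=BusRd  M[L1]=70
step 6: P2: store L0 := 17  ⟶  IIMI  (L0)  txn=BusUpgr  M[L0]=10
step 7: P0: load  L1  ⟶  OIIS  (L1)  txn=∅  M[L1]=70
step 8: P2: store L0 := 29  ⟶  IIMI  (L0)  txn=∅  M[L0]=10
step 9: P2: store L1 := 71  ⟶  IIMI  (L1)  txn=BusRdX+Flush  M[L1]=98
step 10: P3: load  L2  ⟶  ISIS  (L2)  txn=BusRd  M[L2]=90
step 11: P3: load  L2  ⟶  ISIS  (L2)  txn=∅  M[L2]=90
step 12: P1: store L0 := 95  ⟶  IMII  (L0)  txn=BusRdX+Flush  M[L0]=29
step 13: P2: load  L2  ⟶  ISSS  (L2)  txn=BusRd  M[L2]=90
step 14: P3: load  L2  ⟶  ISSS  (L2)  txn=∅  M[L2]=90
step 15: P0: load  L2  ⟶  SSSS  (L2)  txn=BusRd  M[L2]=90
step 16: P1: load  L2  ⟶  SSSS  (L2)  txn=∅  M[L2]=90
step 17: P1: load  L0  ⟶  IMII  (L0)  txn=∅  M[L0]=29
step 18: P2: load  L0  ⟶  IOSI  (L0)  txn=BusRd  M[L0]=29
step 19: P3: load  L2  ⟶  SSSS  (L2)  txn=∅  M[L2]=90

invalidations = 2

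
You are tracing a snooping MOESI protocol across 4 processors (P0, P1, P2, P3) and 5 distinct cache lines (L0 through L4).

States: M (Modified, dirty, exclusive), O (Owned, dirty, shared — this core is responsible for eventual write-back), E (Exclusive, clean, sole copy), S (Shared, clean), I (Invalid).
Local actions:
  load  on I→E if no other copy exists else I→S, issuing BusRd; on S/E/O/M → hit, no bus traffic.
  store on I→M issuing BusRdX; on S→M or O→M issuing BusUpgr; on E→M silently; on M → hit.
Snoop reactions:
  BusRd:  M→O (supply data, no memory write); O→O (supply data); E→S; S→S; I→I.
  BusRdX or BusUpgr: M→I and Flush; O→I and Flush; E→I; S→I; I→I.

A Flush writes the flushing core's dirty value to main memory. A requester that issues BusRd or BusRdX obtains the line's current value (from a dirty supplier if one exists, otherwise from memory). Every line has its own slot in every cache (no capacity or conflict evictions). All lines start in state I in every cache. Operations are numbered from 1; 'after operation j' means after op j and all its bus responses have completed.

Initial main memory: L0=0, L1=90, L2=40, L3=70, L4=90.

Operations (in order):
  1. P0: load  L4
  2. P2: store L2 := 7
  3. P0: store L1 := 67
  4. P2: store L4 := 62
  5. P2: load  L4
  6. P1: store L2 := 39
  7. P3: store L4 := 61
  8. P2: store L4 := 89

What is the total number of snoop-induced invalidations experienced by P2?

invalidations = 2

1. P0: load  L4  bus=[BusRd]  L4: P0=E P1=I P2=I P3=I  mem[L4]=90
2. P2: store L2 := 7  bus=[BusRdX]  L2: P0=I P1=I P2=M P3=I  mem[L2]=40
3. P0: store L1 := 67  bus=[BusRdX]  L1: P0=M P1=I P2=I P3=I  mem[L1]=90
4. P2: store L4 := 62  bus=[BusRdX]  L4: P0=I P1=I P2=M P3=I  mem[L4]=90
5. P2: load  L4  bus=[-]  L4: P0=I P1=I P2=M P3=I  mem[L4]=90
6. P1: store L2 := 39  bus=[BusRdX,Flush]  L2: P0=I P1=M P2=I P3=I  mem[L2]=7
7. P3: store L4 := 61  bus=[BusRdX,Flush]  L4: P0=I P1=I P2=I P3=M  mem[L4]=62
8. P2: store L4 := 89  bus=[BusRdX,Flush]  L4: P0=I P1=I P2=M P3=I  mem[L4]=61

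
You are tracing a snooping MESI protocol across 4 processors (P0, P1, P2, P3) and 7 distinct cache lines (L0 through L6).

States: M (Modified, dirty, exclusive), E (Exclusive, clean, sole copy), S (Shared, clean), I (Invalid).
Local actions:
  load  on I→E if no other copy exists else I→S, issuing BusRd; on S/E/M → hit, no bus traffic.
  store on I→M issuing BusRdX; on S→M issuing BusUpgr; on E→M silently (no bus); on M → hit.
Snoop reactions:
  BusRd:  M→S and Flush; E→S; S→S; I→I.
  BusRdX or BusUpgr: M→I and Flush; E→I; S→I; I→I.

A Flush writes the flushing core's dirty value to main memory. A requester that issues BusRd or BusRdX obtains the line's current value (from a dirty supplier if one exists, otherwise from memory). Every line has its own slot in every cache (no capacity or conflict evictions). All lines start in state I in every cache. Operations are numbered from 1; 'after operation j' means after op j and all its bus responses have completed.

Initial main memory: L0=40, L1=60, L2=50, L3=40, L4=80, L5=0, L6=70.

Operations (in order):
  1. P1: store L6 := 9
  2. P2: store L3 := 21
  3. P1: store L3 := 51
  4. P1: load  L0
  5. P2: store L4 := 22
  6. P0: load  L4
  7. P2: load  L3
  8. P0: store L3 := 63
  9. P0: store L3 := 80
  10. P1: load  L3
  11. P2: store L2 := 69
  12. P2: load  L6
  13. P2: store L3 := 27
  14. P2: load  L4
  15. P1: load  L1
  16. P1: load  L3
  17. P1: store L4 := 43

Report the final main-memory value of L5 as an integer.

memory[L5] = 0

[1] P1: store L6 := 9 | P0:I, P1:M(9), P2:I, P3:I | bus: BusRdX
[2] P2: store L3 := 21 | P0:I, P1:I, P2:M(21), P3:I | bus: BusRdX
[3] P1: store L3 := 51 | P0:I, P1:M(51), P2:I, P3:I | bus: BusRdX,Flush
[4] P1: load  L0 | P0:I, P1:E(40), P2:I, P3:I | bus: BusRd
[5] P2: store L4 := 22 | P0:I, P1:I, P2:M(22), P3:I | bus: BusRdX
[6] P0: load  L4 | P0:S(22), P1:I, P2:S(22), P3:I | bus: BusRd,Flush
[7] P2: load  L3 | P0:I, P1:S(51), P2:S(51), P3:I | bus: BusRd,Flush
[8] P0: store L3 := 63 | P0:M(63), P1:I, P2:I, P3:I | bus: BusRdX
[9] P0: store L3 := 80 | P0:M(80), P1:I, P2:I, P3:I | bus: none
[10] P1: load  L3 | P0:S(80), P1:S(80), P2:I, P3:I | bus: BusRd,Flush
[11] P2: store L2 := 69 | P0:I, P1:I, P2:M(69), P3:I | bus: BusRdX
[12] P2: load  L6 | P0:I, P1:S(9), P2:S(9), P3:I | bus: BusRd,Flush
[13] P2: store L3 := 27 | P0:I, P1:I, P2:M(27), P3:I | bus: BusRdX
[14] P2: load  L4 | P0:S(22), P1:I, P2:S(22), P3:I | bus: none
[15] P1: load  L1 | P0:I, P1:E(60), P2:I, P3:I | bus: BusRd
[16] P1: load  L3 | P0:I, P1:S(27), P2:S(27), P3:I | bus: BusRd,Flush
[17] P1: store L4 := 43 | P0:I, P1:M(43), P2:I, P3:I | bus: BusRdX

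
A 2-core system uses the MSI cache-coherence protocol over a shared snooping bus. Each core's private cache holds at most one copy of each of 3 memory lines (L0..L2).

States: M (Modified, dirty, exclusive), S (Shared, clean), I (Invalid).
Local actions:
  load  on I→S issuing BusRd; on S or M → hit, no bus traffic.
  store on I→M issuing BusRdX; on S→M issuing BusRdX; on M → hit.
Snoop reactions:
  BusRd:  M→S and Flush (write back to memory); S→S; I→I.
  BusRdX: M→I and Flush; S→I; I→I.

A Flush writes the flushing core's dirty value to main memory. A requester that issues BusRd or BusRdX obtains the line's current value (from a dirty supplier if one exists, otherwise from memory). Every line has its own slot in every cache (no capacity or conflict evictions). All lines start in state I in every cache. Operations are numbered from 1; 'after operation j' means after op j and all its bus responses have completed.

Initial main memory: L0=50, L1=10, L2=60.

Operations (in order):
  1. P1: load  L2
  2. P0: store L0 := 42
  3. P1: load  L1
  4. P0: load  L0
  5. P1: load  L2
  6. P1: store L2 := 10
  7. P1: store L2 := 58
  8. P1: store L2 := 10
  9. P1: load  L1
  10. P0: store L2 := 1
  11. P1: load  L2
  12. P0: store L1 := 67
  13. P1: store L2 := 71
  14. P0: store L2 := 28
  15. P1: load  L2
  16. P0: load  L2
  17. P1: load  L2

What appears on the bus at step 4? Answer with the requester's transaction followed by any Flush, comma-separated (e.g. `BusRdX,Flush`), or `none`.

  op1 P1: load  L2 → I/S on L2; bus BusRd; mem=60
  op2 P0: store L0 := 42 → M/I on L0; bus BusRdX; mem=50
  op3 P1: load  L1 → I/S on L1; bus BusRd; mem=10
  op4 P0: load  L0 → M/I on L0; bus (none); mem=50
  op5 P1: load  L2 → I/S on L2; bus (none); mem=60
  op6 P1: store L2 := 10 → I/M on L2; bus BusRdX; mem=60
  op7 P1: store L2 := 58 → I/M on L2; bus (none); mem=60
  op8 P1: store L2 := 10 → I/M on L2; bus (none); mem=60
  op9 P1: load  L1 → I/S on L1; bus (none); mem=10
  op10 P0: store L2 := 1 → M/I on L2; bus BusRdX Flush; mem=10
  op11 P1: load  L2 → S/S on L2; bus BusRd Flush; mem=1
  op12 P0: store L1 := 67 → M/I on L1; bus BusRdX; mem=10
  op13 P1: store L2 := 71 → I/M on L2; bus BusRdX; mem=1
  op14 P0: store L2 := 28 → M/I on L2; bus BusRdX Flush; mem=71
  op15 P1: load  L2 → S/S on L2; bus BusRd Flush; mem=28
  op16 P0: load  L2 → S/S on L2; bus (none); mem=28
  op17 P1: load  L2 → S/S on L2; bus (none); mem=28

bus = none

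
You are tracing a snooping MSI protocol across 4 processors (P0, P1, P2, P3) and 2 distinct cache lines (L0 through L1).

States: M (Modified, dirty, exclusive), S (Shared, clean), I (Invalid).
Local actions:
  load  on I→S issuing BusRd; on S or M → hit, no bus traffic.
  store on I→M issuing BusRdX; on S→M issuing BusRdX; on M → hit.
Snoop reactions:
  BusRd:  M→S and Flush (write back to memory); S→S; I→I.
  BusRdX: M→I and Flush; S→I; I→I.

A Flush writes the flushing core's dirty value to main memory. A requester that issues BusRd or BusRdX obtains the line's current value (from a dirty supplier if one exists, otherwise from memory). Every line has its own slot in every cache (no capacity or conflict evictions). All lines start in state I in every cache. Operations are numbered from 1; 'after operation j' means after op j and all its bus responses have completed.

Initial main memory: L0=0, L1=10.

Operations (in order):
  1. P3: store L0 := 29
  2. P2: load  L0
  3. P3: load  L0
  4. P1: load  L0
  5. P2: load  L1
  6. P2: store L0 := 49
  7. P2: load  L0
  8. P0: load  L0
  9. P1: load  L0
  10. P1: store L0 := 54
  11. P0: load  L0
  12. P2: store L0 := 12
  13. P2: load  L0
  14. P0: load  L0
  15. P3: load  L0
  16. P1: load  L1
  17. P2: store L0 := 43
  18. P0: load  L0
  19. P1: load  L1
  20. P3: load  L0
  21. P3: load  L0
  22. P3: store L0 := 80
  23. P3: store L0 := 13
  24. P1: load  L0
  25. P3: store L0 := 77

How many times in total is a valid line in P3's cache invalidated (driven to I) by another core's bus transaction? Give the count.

  op1 P3: store L0 := 29 → I/I/I/M on L0; bus BusRdX; mem=0
  op2 P2: load  L0 → I/I/S/S on L0; bus BusRd Flush; mem=29
  op3 P3: load  L0 → I/I/S/S on L0; bus (none); mem=29
  op4 P1: load  L0 → I/S/S/S on L0; bus BusRd; mem=29
  op5 P2: load  L1 → I/I/S/I on L1; bus BusRd; mem=10
  op6 P2: store L0 := 49 → I/I/M/I on L0; bus BusRdX; mem=29
  op7 P2: load  L0 → I/I/M/I on L0; bus (none); mem=29
  op8 P0: load  L0 → S/I/S/I on L0; bus BusRd Flush; mem=49
  op9 P1: load  L0 → S/S/S/I on L0; bus BusRd; mem=49
  op10 P1: store L0 := 54 → I/M/I/I on L0; bus BusRdX; mem=49
  op11 P0: load  L0 → S/S/I/I on L0; bus BusRd Flush; mem=54
  op12 P2: store L0 := 12 → I/I/M/I on L0; bus BusRdX; mem=54
  op13 P2: load  L0 → I/I/M/I on L0; bus (none); mem=54
  op14 P0: load  L0 → S/I/S/I on L0; bus BusRd Flush; mem=12
  op15 P3: load  L0 → S/I/S/S on L0; bus BusRd; mem=12
  op16 P1: load  L1 → I/S/S/I on L1; bus BusRd; mem=10
  op17 P2: store L0 := 43 → I/I/M/I on L0; bus BusRdX; mem=12
  op18 P0: load  L0 → S/I/S/I on L0; bus BusRd Flush; mem=43
  op19 P1: load  L1 → I/S/S/I on L1; bus (none); mem=10
  op20 P3: load  L0 → S/I/S/S on L0; bus BusRd; mem=43
  op21 P3: load  L0 → S/I/S/S on L0; bus (none); mem=43
  op22 P3: store L0 := 80 → I/I/I/M on L0; bus BusRdX; mem=43
  op23 P3: store L0 := 13 → I/I/I/M on L0; bus (none); mem=43
  op24 P1: load  L0 → I/S/I/S on L0; bus BusRd Flush; mem=13
  op25 P3: store L0 := 77 → I/I/I/M on L0; bus BusRdX; mem=13

invalidations = 2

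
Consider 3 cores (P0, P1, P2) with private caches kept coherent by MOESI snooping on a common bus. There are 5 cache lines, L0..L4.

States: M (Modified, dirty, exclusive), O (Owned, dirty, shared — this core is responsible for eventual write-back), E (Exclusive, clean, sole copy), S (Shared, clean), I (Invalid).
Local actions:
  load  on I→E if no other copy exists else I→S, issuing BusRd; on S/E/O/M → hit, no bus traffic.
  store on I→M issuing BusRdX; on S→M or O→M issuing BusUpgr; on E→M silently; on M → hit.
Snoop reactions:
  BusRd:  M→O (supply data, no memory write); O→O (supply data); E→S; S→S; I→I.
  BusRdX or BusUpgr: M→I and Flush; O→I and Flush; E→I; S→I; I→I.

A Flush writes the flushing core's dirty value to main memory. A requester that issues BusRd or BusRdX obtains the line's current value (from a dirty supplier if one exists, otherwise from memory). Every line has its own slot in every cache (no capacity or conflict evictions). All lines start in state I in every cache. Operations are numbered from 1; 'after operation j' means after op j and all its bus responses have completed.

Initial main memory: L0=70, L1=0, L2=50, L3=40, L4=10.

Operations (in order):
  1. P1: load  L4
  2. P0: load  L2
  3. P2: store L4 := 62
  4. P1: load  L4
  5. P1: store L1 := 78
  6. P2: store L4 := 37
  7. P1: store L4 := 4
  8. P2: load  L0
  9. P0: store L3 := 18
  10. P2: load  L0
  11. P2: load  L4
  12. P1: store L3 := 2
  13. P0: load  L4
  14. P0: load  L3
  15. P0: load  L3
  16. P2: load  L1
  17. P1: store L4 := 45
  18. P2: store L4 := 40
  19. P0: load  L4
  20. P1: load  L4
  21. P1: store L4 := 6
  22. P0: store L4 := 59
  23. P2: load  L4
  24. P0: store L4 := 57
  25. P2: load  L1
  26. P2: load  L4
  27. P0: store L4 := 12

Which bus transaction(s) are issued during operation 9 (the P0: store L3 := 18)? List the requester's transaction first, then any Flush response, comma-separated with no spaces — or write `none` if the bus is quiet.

bus = BusRdX

step 1: P1: load  L4  ⟶  IEI  (L4)  txn=BusRd  M[L4]=10
step 2: P0: load  L2  ⟶  EII  (L2)  txn=BusRd  M[L2]=50
step 3: P2: store L4 := 62  ⟶  IIM  (L4)  txn=BusRdX  M[L4]=10
step 4: P1: load  L4  ⟶  ISO  (L4)  txn=BusRd  M[L4]=10
step 5: P1: store L1 := 78  ⟶  IMI  (L1)  txn=BusRdX  M[L1]=0
step 6: P2: store L4 := 37  ⟶  IIM  (L4)  txn=BusUpgr  M[L4]=10
step 7: P1: store L4 := 4  ⟶  IMI  (L4)  txn=BusRdX+Flush  M[L4]=37
step 8: P2: load  L0  ⟶  IIE  (L0)  txn=BusRd  M[L0]=70
step 9: P0: store L3 := 18  ⟶  MII  (L3)  txn=BusRdX  M[L3]=40
step 10: P2: load  L0  ⟶  IIE  (L0)  txn=∅  M[L0]=70
step 11: P2: load  L4  ⟶  IOS  (L4)  txn=BusRd  M[L4]=37
step 12: P1: store L3 := 2  ⟶  IMI  (L3)  txn=BusRdX+Flush  M[L3]=18
step 13: P0: load  L4  ⟶  SOS  (L4)  txn=BusRd  M[L4]=37
step 14: P0: load  L3  ⟶  SOI  (L3)  txn=BusRd  M[L3]=18
step 15: P0: load  L3  ⟶  SOI  (L3)  txn=∅  M[L3]=18
step 16: P2: load  L1  ⟶  IOS  (L1)  txn=BusRd  M[L1]=0
step 17: P1: store L4 := 45  ⟶  IMI  (L4)  txn=BusUpgr  M[L4]=37
step 18: P2: store L4 := 40  ⟶  IIM  (L4)  txn=BusRdX+Flush  M[L4]=45
step 19: P0: load  L4  ⟶  SIO  (L4)  txn=BusRd  M[L4]=45
step 20: P1: load  L4  ⟶  SSO  (L4)  txn=BusRd  M[L4]=45
step 21: P1: store L4 := 6  ⟶  IMI  (L4)  txn=BusUpgr+Flush  M[L4]=40
step 22: P0: store L4 := 59  ⟶  MII  (L4)  txn=BusRdX+Flush  M[L4]=6
step 23: P2: load  L4  ⟶  OIS  (L4)  txn=BusRd  M[L4]=6
step 24: P0: store L4 := 57  ⟶  MII  (L4)  txn=BusUpgr  M[L4]=6
step 25: P2: load  L1  ⟶  IOS  (L1)  txn=∅  M[L1]=0
step 26: P2: load  L4  ⟶  OIS  (L4)  txn=BusRd  M[L4]=6
step 27: P0: store L4 := 12  ⟶  MII  (L4)  txn=BusUpgr  M[L4]=6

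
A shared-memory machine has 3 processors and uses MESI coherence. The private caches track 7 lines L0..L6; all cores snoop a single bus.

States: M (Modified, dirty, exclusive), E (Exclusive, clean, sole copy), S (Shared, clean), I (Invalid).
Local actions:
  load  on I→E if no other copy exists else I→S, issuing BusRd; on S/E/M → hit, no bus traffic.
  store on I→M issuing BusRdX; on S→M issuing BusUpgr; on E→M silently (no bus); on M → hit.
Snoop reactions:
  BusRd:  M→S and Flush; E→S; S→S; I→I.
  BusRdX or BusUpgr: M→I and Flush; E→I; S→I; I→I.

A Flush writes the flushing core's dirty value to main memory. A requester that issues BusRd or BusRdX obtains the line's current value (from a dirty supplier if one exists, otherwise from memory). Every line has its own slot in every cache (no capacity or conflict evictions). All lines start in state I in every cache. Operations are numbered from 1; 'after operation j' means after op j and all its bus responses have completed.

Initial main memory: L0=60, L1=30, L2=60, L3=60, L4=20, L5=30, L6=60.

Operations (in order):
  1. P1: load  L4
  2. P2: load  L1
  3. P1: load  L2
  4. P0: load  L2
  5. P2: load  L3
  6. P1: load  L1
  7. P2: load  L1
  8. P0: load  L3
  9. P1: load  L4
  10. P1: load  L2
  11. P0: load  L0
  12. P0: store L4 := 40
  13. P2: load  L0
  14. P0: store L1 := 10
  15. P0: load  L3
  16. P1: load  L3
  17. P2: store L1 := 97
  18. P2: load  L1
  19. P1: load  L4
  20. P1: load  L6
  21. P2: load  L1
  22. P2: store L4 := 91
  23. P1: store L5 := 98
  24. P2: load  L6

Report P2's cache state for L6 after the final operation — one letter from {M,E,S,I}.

state = S

  op1 P1: load  L4 → I/E/I on L4; bus BusRd; mem=20
  op2 P2: load  L1 → I/I/E on L1; bus BusRd; mem=30
  op3 P1: load  L2 → I/E/I on L2; bus BusRd; mem=60
  op4 P0: load  L2 → S/S/I on L2; bus BusRd; mem=60
  op5 P2: load  L3 → I/I/E on L3; bus BusRd; mem=60
  op6 P1: load  L1 → I/S/S on L1; bus BusRd; mem=30
  op7 P2: load  L1 → I/S/S on L1; bus (none); mem=30
  op8 P0: load  L3 → S/I/S on L3; bus BusRd; mem=60
  op9 P1: load  L4 → I/E/I on L4; bus (none); mem=20
  op10 P1: load  L2 → S/S/I on L2; bus (none); mem=60
  op11 P0: load  L0 → E/I/I on L0; bus BusRd; mem=60
  op12 P0: store L4 := 40 → M/I/I on L4; bus BusRdX; mem=20
  op13 P2: load  L0 → S/I/S on L0; bus BusRd; mem=60
  op14 P0: store L1 := 10 → M/I/I on L1; bus BusRdX; mem=30
  op15 P0: load  L3 → S/I/S on L3; bus (none); mem=60
  op16 P1: load  L3 → S/S/S on L3; bus BusRd; mem=60
  op17 P2: store L1 := 97 → I/I/M on L1; bus BusRdX Flush; mem=10
  op18 P2: load  L1 → I/I/M on L1; bus (none); mem=10
  op19 P1: load  L4 → S/S/I on L4; bus BusRd Flush; mem=40
  op20 P1: load  L6 → I/E/I on L6; bus BusRd; mem=60
  op21 P2: load  L1 → I/I/M on L1; bus (none); mem=10
  op22 P2: store L4 := 91 → I/I/M on L4; bus BusRdX; mem=40
  op23 P1: store L5 := 98 → I/M/I on L5; bus BusRdX; mem=30
  op24 P2: load  L6 → I/S/S on L6; bus BusRd; mem=60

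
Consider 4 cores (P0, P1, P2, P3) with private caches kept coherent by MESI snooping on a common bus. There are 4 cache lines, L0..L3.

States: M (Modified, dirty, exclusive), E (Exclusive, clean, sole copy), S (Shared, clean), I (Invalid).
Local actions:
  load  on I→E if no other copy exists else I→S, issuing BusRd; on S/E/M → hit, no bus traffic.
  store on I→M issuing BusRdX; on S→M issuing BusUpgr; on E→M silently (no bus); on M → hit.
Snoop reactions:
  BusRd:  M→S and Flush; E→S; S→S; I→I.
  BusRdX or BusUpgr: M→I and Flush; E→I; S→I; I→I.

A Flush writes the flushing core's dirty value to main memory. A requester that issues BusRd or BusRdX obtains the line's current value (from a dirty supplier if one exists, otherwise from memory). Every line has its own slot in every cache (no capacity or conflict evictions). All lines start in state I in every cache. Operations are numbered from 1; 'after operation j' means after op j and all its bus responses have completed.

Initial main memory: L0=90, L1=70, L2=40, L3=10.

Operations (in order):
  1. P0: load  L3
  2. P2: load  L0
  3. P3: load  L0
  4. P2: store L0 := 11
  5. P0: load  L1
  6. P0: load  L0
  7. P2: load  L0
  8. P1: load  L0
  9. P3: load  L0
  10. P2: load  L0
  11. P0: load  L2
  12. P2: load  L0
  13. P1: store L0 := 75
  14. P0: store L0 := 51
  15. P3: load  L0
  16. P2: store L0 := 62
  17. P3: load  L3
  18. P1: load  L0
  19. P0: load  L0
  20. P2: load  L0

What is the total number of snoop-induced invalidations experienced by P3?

1. P0: load  L3  bus=[BusRd]  L3: P0=E P1=I P2=I P3=I  mem[L3]=10
2. P2: load  L0  bus=[BusRd]  L0: P0=I P1=I P2=E P3=I  mem[L0]=90
3. P3: load  L0  bus=[BusRd]  L0: P0=I P1=I P2=S P3=S  mem[L0]=90
4. P2: store L0 := 11  bus=[BusUpgr]  L0: P0=I P1=I P2=M P3=I  mem[L0]=90
5. P0: load  L1  bus=[BusRd]  L1: P0=E P1=I P2=I P3=I  mem[L1]=70
6. P0: load  L0  bus=[BusRd,Flush]  L0: P0=S P1=I P2=S P3=I  mem[L0]=11
7. P2: load  L0  bus=[-]  L0: P0=S P1=I P2=S P3=I  mem[L0]=11
8. P1: load  L0  bus=[BusRd]  L0: P0=S P1=S P2=S P3=I  mem[L0]=11
9. P3: load  L0  bus=[BusRd]  L0: P0=S P1=S P2=S P3=S  mem[L0]=11
10. P2: load  L0  bus=[-]  L0: P0=S P1=S P2=S P3=S  mem[L0]=11
11. P0: load  L2  bus=[BusRd]  L2: P0=E P1=I P2=I P3=I  mem[L2]=40
12. P2: load  L0  bus=[-]  L0: P0=S P1=S P2=S P3=S  mem[L0]=11
13. P1: store L0 := 75  bus=[BusUpgr]  L0: P0=I P1=M P2=I P3=I  mem[L0]=11
14. P0: store L0 := 51  bus=[BusRdX,Flush]  L0: P0=M P1=I P2=I P3=I  mem[L0]=75
15. P3: load  L0  bus=[BusRd,Flush]  L0: P0=S P1=I P2=I P3=S  mem[L0]=51
16. P2: store L0 := 62  bus=[BusRdX]  L0: P0=I P1=I P2=M P3=I  mem[L0]=51
17. P3: load  L3  bus=[BusRd]  L3: P0=S P1=I P2=I P3=S  mem[L3]=10
18. P1: load  L0  bus=[BusRd,Flush]  L0: P0=I P1=S P2=S P3=I  mem[L0]=62
19. P0: load  L0  bus=[BusRd]  L0: P0=S P1=S P2=S P3=I  mem[L0]=62
20. P2: load  L0  bus=[-]  L0: P0=S P1=S P2=S P3=I  mem[L0]=62

invalidations = 3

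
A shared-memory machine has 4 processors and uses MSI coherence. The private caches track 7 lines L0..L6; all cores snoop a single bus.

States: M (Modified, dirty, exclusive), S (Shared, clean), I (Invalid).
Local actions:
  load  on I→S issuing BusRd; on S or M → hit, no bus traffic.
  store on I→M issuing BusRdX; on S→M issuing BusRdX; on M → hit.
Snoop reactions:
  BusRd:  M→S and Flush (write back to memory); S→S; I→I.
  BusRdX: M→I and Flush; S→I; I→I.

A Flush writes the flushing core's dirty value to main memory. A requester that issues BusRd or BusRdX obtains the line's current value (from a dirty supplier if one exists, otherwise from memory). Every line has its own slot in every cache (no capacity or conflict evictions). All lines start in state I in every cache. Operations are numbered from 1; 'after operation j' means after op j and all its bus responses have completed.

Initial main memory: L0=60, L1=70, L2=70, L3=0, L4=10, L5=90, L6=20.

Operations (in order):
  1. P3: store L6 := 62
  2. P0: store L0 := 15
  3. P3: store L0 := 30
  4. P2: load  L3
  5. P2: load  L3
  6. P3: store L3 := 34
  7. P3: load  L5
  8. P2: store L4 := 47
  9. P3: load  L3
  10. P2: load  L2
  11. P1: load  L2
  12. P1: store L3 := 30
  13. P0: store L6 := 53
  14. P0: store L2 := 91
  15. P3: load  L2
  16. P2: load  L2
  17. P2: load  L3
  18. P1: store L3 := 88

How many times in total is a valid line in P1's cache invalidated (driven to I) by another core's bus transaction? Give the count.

step 1: P3: store L6 := 62  ⟶  IIIM  (L6)  txn=BusRdX  M[L6]=20
step 2: P0: store L0 := 15  ⟶  MIII  (L0)  txn=BusRdX  M[L0]=60
step 3: P3: store L0 := 30  ⟶  IIIM  (L0)  txn=BusRdX+Flush  M[L0]=15
step 4: P2: load  L3  ⟶  IISI  (L3)  txn=BusRd  M[L3]=0
step 5: P2: load  L3  ⟶  IISI  (L3)  txn=∅  M[L3]=0
step 6: P3: store L3 := 34  ⟶  IIIM  (L3)  txn=BusRdX  M[L3]=0
step 7: P3: load  L5  ⟶  IIIS  (L5)  txn=BusRd  M[L5]=90
step 8: P2: store L4 := 47  ⟶  IIMI  (L4)  txn=BusRdX  M[L4]=10
step 9: P3: load  L3  ⟶  IIIM  (L3)  txn=∅  M[L3]=0
step 10: P2: load  L2  ⟶  IISI  (L2)  txn=BusRd  M[L2]=70
step 11: P1: load  L2  ⟶  ISSI  (L2)  txn=BusRd  M[L2]=70
step 12: P1: store L3 := 30  ⟶  IMII  (L3)  txn=BusRdX+Flush  M[L3]=34
step 13: P0: store L6 := 53  ⟶  MIII  (L6)  txn=BusRdX+Flush  M[L6]=62
step 14: P0: store L2 := 91  ⟶  MIII  (L2)  txn=BusRdX  M[L2]=70
step 15: P3: load  L2  ⟶  SIIS  (L2)  txn=BusRd+Flush  M[L2]=91
step 16: P2: load  L2  ⟶  SISS  (L2)  txn=BusRd  M[L2]=91
step 17: P2: load  L3  ⟶  ISSI  (L3)  txn=BusRd+Flush  M[L3]=30
step 18: P1: store L3 := 88  ⟶  IMII  (L3)  txn=BusRdX  M[L3]=30

invalidations = 1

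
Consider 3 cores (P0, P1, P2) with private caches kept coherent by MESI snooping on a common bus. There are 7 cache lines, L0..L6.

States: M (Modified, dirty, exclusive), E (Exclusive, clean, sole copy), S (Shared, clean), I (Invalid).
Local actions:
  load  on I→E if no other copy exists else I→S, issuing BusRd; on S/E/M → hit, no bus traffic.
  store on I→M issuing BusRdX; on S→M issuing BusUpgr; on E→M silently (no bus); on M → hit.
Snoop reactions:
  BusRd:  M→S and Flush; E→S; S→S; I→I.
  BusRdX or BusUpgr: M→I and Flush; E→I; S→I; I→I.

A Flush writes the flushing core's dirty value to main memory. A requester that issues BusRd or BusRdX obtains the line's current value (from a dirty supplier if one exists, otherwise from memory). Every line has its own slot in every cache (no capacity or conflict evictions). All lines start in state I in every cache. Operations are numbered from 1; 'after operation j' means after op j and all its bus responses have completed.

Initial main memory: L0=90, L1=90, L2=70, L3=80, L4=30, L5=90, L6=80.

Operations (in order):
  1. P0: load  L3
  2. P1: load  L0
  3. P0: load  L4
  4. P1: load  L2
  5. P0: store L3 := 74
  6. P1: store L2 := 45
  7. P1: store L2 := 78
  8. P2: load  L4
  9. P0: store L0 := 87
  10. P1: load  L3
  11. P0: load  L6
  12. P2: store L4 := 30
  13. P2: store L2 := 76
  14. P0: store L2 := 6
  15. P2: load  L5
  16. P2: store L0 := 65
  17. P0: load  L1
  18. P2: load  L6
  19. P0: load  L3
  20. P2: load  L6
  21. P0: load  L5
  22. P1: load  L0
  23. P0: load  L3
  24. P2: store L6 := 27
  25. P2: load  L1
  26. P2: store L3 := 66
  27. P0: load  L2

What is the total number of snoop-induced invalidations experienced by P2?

invalidations = 1

  op1 P0: load  L3 → E/I/I on L3; bus BusRd; mem=80
  op2 P1: load  L0 → I/E/I on L0; bus BusRd; mem=90
  op3 P0: load  L4 → E/I/I on L4; bus BusRd; mem=30
  op4 P1: load  L2 → I/E/I on L2; bus BusRd; mem=70
  op5 P0: store L3 := 74 → M/I/I on L3; bus (none); mem=80
  op6 P1: store L2 := 45 → I/M/I on L2; bus (none); mem=70
  op7 P1: store L2 := 78 → I/M/I on L2; bus (none); mem=70
  op8 P2: load  L4 → S/I/S on L4; bus BusRd; mem=30
  op9 P0: store L0 := 87 → M/I/I on L0; bus BusRdX; mem=90
  op10 P1: load  L3 → S/S/I on L3; bus BusRd Flush; mem=74
  op11 P0: load  L6 → E/I/I on L6; bus BusRd; mem=80
  op12 P2: store L4 := 30 → I/I/M on L4; bus BusUpgr; mem=30
  op13 P2: store L2 := 76 → I/I/M on L2; bus BusRdX Flush; mem=78
  op14 P0: store L2 := 6 → M/I/I on L2; bus BusRdX Flush; mem=76
  op15 P2: load  L5 → I/I/E on L5; bus BusRd; mem=90
  op16 P2: store L0 := 65 → I/I/M on L0; bus BusRdX Flush; mem=87
  op17 P0: load  L1 → E/I/I on L1; bus BusRd; mem=90
  op18 P2: load  L6 → S/I/S on L6; bus BusRd; mem=80
  op19 P0: load  L3 → S/S/I on L3; bus (none); mem=74
  op20 P2: load  L6 → S/I/S on L6; bus (none); mem=80
  op21 P0: load  L5 → S/I/S on L5; bus BusRd; mem=90
  op22 P1: load  L0 → I/S/S on L0; bus BusRd Flush; mem=65
  op23 P0: load  L3 → S/S/I on L3; bus (none); mem=74
  op24 P2: store L6 := 27 → I/I/M on L6; bus BusUpgr; mem=80
  op25 P2: load  L1 → S/I/S on L1; bus BusRd; mem=90
  op26 P2: store L3 := 66 → I/I/M on L3; bus BusRdX; mem=74
  op27 P0: load  L2 → M/I/I on L2; bus (none); mem=76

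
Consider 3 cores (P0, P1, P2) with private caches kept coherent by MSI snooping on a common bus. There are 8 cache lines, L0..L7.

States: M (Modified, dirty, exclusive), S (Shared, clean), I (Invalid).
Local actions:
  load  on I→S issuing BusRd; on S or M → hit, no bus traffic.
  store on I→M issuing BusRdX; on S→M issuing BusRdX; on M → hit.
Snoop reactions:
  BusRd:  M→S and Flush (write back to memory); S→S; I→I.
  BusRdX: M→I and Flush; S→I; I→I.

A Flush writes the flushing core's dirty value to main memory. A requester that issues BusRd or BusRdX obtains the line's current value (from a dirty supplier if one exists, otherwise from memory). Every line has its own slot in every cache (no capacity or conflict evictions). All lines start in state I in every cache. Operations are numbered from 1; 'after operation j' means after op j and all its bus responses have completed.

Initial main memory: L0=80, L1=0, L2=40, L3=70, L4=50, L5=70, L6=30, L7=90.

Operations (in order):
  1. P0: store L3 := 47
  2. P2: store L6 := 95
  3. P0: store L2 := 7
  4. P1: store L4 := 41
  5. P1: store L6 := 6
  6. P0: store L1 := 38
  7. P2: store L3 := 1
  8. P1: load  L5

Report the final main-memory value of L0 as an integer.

[1] P0: store L3 := 47 | P0:M(47), P1:I, P2:I | bus: BusRdX
[2] P2: store L6 := 95 | P0:I, P1:I, P2:M(95) | bus: BusRdX
[3] P0: store L2 := 7 | P0:M(7), P1:I, P2:I | bus: BusRdX
[4] P1: store L4 := 41 | P0:I, P1:M(41), P2:I | bus: BusRdX
[5] P1: store L6 := 6 | P0:I, P1:M(6), P2:I | bus: BusRdX,Flush
[6] P0: store L1 := 38 | P0:M(38), P1:I, P2:I | bus: BusRdX
[7] P2: store L3 := 1 | P0:I, P1:I, P2:M(1) | bus: BusRdX,Flush
[8] P1: load  L5 | P0:I, P1:S(70), P2:I | bus: BusRd

memory[L0] = 80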